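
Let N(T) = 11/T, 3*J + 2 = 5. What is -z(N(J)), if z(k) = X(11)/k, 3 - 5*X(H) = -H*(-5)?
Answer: 52/55 ≈ 0.94545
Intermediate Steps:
X(H) = 3/5 - H (X(H) = 3/5 - (-H)*(-5)/5 = 3/5 - H)
J = 1 (J = -2/3 + (1/3)*5 = -2/3 + 5/3 = 1)
z(k) = -52/(5*k) (z(k) = (3/5 - 1*11)/k = (3/5 - 11)/k = -52/(5*k))
-z(N(J)) = -(-52)/(5*(11/1)) = -(-52)/(5*(11*1)) = -(-52)/(5*11) = -1*(-52/55) = 52/55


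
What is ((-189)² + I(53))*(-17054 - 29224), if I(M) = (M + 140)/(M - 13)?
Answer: -33066394587/20 ≈ -1.6533e+9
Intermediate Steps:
I(M) = (140 + M)/(-13 + M)
((-189)² + I(53))*(-17054 - 29224) = ((-189)² + (140 + 53)/(-13 + 53))*(-17054 - 29224) = (35721 + 193/40)*(-46278) = (1429033/40)*(-46278) = -33066394587/20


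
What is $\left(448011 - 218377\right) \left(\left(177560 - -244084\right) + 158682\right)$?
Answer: $133262580684$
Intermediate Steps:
$\left(448011 - 218377\right) \left(\left(177560 - -244084\right) + 158682\right) = 229634 \left(\left(177560 + 244084\right) + 158682\right) = 229634 \left(421644 + 158682\right) = 229634 \cdot 580326 = 133262580684$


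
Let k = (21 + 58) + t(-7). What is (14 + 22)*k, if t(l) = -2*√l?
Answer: 2844 - 72*I*√7 ≈ 2844.0 - 190.49*I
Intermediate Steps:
k = 79 - 2*I*√7 (k = (21 + 58) - 2*I*√7 = 79 - 2*I*√7 ≈ 79.0 - 5.2915*I)
(14 + 22)*k = (14 + 22)*(79 - 2*I*√7) = 36*(79 - 2*I*√7) = 2844 - 72*I*√7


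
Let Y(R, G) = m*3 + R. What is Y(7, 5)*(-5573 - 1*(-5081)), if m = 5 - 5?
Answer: -3444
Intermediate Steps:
m = 0
Y(R, G) = R (Y(R, G) = 0*3 + R = 0 + R = R)
Y(7, 5)*(-5573 - 1*(-5081)) = 7*(-5573 - 1*(-5081)) = 7*(-5573 + 5081) = 7*(-492) = -3444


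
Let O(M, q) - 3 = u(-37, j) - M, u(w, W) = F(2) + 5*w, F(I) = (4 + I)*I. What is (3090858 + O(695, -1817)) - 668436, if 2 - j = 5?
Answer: 2421557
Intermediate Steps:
F(I) = I*(4 + I)
j = -3 (j = 2 - 1*5 = 2 - 5 = -3)
u(w, W) = 12 + 5*w (u(w, W) = 2*(4 + 2) + 5*w = 2*6 + 5*w = 12 + 5*w)
O(M, q) = -170 - M (O(M, q) = 3 + ((12 + 5*(-37)) - M) = 3 + ((12 - 185) - M) = 3 + (-173 - M) = -170 - M)
(3090858 + O(695, -1817)) - 668436 = (3090858 + (-170 - 1*695)) - 668436 = (3090858 + (-170 - 695)) - 668436 = (3090858 - 865) - 668436 = 3089993 - 668436 = 2421557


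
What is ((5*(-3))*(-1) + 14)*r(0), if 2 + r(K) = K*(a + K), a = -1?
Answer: -58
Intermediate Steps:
r(K) = -2 + K*(-1 + K)
((5*(-3))*(-1) + 14)*r(0) = ((5*(-3))*(-1) + 14)*(-2 + 0**2 - 1*0) = (-15*(-1) + 14)*(-2 + 0 + 0) = (15 + 14)*(-2) = 29*(-2) = -58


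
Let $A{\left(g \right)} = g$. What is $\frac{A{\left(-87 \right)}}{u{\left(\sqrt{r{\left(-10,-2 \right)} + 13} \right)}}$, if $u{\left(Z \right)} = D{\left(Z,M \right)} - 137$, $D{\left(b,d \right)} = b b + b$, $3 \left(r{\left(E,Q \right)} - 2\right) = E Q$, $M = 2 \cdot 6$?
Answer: $\frac{90306}{119521} + \frac{261 \sqrt{195}}{119521} \approx 0.78606$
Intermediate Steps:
$M = 12$
$r{\left(E,Q \right)} = 2 + \frac{E Q}{3}$
$D{\left(b,d \right)} = b + b^{2}$ ($D{\left(b,d \right)} = b^{2} + b = b + b^{2}$)
$u{\left(Z \right)} = -137 + Z \left(1 + Z\right)$ ($u{\left(Z \right)} = Z \left(1 + Z\right) - 137 = -137 + Z \left(1 + Z\right)$)
$\frac{A{\left(-87 \right)}}{u{\left(\sqrt{r{\left(-10,-2 \right)} + 13} \right)}} = - \frac{87}{-137 + \sqrt{\left(2 + \frac{1}{3} \left(-10\right) \left(-2\right)\right) + 13} \left(1 + \sqrt{\left(2 + \frac{1}{3} \left(-10\right) \left(-2\right)\right) + 13}\right)} = - \frac{87}{-137 + \sqrt{\left(2 + \frac{20}{3}\right) + 13} \left(1 + \sqrt{\left(2 + \frac{20}{3}\right) + 13}\right)} = - \frac{87}{-137 + \sqrt{\frac{26}{3} + 13} \left(1 + \sqrt{\frac{26}{3} + 13}\right)} = - \frac{87}{-137 + \sqrt{\frac{65}{3}} \left(1 + \sqrt{\frac{65}{3}}\right)} = - \frac{87}{-137 + \frac{\sqrt{195}}{3} \left(1 + \frac{\sqrt{195}}{3}\right)} = - \frac{87}{-137 + \frac{\sqrt{195} \left(1 + \frac{\sqrt{195}}{3}\right)}{3}}$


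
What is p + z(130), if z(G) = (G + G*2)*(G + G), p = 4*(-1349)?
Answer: 96004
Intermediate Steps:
p = -5396
z(G) = 6*G**2 (z(G) = (G + 2*G)*(2*G) = (3*G)*(2*G) = 6*G**2)
p + z(130) = -5396 + 6*130**2 = -5396 + 6*16900 = -5396 + 101400 = 96004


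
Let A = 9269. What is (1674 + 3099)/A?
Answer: 4773/9269 ≈ 0.51494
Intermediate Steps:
(1674 + 3099)/A = (1674 + 3099)/9269 = 4773*(1/9269) = 4773/9269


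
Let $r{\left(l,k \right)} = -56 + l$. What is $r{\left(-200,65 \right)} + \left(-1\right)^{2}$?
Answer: $-255$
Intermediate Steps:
$r{\left(-200,65 \right)} + \left(-1\right)^{2} = \left(-56 - 200\right) + \left(-1\right)^{2} = -256 + 1 = -255$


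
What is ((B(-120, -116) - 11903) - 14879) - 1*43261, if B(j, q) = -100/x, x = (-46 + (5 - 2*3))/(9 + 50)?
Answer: -3286121/47 ≈ -69918.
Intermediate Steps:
x = -47/59 (x = (-46 + (5 - 6))/59 = (-46 - 1)*(1/59) = -47*1/59 = -47/59 ≈ -0.79661)
B(j, q) = 5900/47 (B(j, q) = -100/(-47/59) = -100*(-59/47) = 5900/47)
((B(-120, -116) - 11903) - 14879) - 1*43261 = ((5900/47 - 11903) - 14879) - 1*43261 = (-553541/47 - 14879) - 43261 = -1252854/47 - 43261 = -3286121/47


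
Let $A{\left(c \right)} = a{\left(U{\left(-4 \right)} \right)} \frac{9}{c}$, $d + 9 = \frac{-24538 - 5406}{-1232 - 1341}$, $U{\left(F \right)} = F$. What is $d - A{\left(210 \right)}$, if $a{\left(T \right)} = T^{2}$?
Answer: $\frac{175793}{90055} \approx 1.9521$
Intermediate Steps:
$d = \frac{6787}{2573}$ ($d = -9 + \frac{-24538 - 5406}{-1232 - 1341} = -9 - \frac{29944}{-2573} = -9 - - \frac{29944}{2573} = -9 + \frac{29944}{2573} = \frac{6787}{2573} \approx 2.6378$)
$A{\left(c \right)} = \frac{144}{c}$ ($A{\left(c \right)} = \left(-4\right)^{2} \frac{9}{c} = 16 \frac{9}{c} = \frac{144}{c}$)
$d - A{\left(210 \right)} = \frac{6787}{2573} - \frac{144}{210} = \frac{6787}{2573} - 144 \cdot \frac{1}{210} = \frac{6787}{2573} - \frac{24}{35} = \frac{175793}{90055}$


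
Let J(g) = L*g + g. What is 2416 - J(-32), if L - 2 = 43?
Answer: 3888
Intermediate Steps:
L = 45 (L = 2 + 43 = 45)
J(g) = 46*g (J(g) = 45*g + g = 46*g)
2416 - J(-32) = 2416 - 46*(-32) = 2416 - 1*(-1472) = 2416 + 1472 = 3888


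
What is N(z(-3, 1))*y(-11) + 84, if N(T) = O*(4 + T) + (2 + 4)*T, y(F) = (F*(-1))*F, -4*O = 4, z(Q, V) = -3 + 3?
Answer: 568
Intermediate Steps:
z(Q, V) = 0
O = -1 (O = -¼*4 = -1)
y(F) = -F² (y(F) = (-F)*F = -F²)
N(T) = -4 + 5*T (N(T) = -(4 + T) + (2 + 4)*T = (-4 - T) + 6*T = -4 + 5*T)
N(z(-3, 1))*y(-11) + 84 = (-4 + 5*0)*(-1*(-11)²) + 84 = (-4 + 0)*(-1*121) + 84 = -4*(-121) + 84 = 484 + 84 = 568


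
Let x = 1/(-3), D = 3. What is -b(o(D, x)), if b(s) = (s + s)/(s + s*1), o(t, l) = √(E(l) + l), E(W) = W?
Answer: -1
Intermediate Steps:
x = -⅓ ≈ -0.33333
o(t, l) = √2*√l (o(t, l) = √(l + l) = √(2*l) = √2*√l)
b(s) = 1 (b(s) = (2*s)/(s + s) = (2*s)/((2*s)) = (2*s)*(1/(2*s)) = 1)
-b(o(D, x)) = -1*1 = -1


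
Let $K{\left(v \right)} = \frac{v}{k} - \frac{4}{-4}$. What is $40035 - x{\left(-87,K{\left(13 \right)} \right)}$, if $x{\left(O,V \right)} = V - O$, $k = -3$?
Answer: $\frac{119854}{3} \approx 39951.0$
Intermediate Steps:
$K{\left(v \right)} = 1 - \frac{v}{3}$ ($K{\left(v \right)} = \frac{v}{-3} - \frac{4}{-4} = v \left(- \frac{1}{3}\right) - -1 = - \frac{v}{3} + 1 = 1 - \frac{v}{3}$)
$40035 - x{\left(-87,K{\left(13 \right)} \right)} = 40035 - \left(\left(1 - \frac{13}{3}\right) - -87\right) = 40035 - \left(\left(1 - \frac{13}{3}\right) + 87\right) = 40035 - \left(- \frac{10}{3} + 87\right) = 40035 - \frac{251}{3} = \frac{119854}{3}$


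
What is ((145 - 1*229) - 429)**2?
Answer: 263169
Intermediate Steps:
((145 - 1*229) - 429)**2 = ((145 - 229) - 429)**2 = (-84 - 429)**2 = (-513)**2 = 263169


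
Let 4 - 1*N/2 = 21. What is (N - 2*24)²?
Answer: 6724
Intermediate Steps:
N = -34 (N = 8 - 2*21 = 8 - 42 = -34)
(N - 2*24)² = (-34 - 2*24)² = (-34 - 48)² = (-82)² = 6724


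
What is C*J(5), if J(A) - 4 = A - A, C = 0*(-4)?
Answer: 0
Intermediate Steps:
C = 0
J(A) = 4 (J(A) = 4 + (A - A) = 4 + 0 = 4)
C*J(5) = 0*4 = 0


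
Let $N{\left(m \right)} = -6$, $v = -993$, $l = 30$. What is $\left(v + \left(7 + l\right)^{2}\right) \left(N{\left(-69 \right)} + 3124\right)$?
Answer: $1172368$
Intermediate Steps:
$\left(v + \left(7 + l\right)^{2}\right) \left(N{\left(-69 \right)} + 3124\right) = \left(-993 + \left(7 + 30\right)^{2}\right) \left(-6 + 3124\right) = \left(-993 + 37^{2}\right) 3118 = \left(-993 + 1369\right) 3118 = 376 \cdot 3118 = 1172368$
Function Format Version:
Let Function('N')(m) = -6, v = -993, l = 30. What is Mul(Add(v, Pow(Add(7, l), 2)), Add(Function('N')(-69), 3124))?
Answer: 1172368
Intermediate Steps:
Mul(Add(v, Pow(Add(7, l), 2)), Add(Function('N')(-69), 3124)) = Mul(Add(-993, Pow(Add(7, 30), 2)), Add(-6, 3124)) = Mul(Add(-993, Pow(37, 2)), 3118) = Mul(Add(-993, 1369), 3118) = Mul(376, 3118) = 1172368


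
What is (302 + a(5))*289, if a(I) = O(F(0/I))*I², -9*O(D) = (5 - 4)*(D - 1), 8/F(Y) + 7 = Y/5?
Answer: 1868963/21 ≈ 88998.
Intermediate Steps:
F(Y) = 8/(-7 + Y/5)
O(D) = ⅑ - D/9 (O(D) = -(5 - 4)*(D - 1)/9 = -(-1 + D)/9 = ⅑ - D/9)
a(I) = 5*I²/21 (a(I) = (⅑ - 40/(9*(-35 + 0/I)))*I² = (⅑ - 40/(9*(-35 + 0)))*I² = (⅑ - 40/(9*(-35)))*I² = (⅑ - 40*(-1)/(9*35))*I² = (⅑ - ⅑*(-8/7))*I² = (⅑ + 8/63)*I² = 5*I²/21)
(302 + a(5))*289 = (302 + (5/21)*5²)*289 = (302 + (5/21)*25)*289 = (302 + 125/21)*289 = (6467/21)*289 = 1868963/21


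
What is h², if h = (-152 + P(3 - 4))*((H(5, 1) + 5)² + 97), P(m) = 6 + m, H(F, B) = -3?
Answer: 220433409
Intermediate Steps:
h = -14847 (h = (-152 + (6 + (3 - 4)))*((-3 + 5)² + 97) = (-152 + (6 - 1))*(2² + 97) = (-152 + 5)*(4 + 97) = -147*101 = -14847)
h² = (-14847)² = 220433409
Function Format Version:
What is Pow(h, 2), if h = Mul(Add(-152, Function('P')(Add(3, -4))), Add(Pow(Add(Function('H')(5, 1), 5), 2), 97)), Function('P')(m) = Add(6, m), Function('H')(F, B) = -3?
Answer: 220433409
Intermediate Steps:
h = -14847 (h = Mul(Add(-152, Add(6, Add(3, -4))), Add(Pow(Add(-3, 5), 2), 97)) = Mul(Add(-152, Add(6, -1)), Add(Pow(2, 2), 97)) = Mul(Add(-152, 5), Add(4, 97)) = Mul(-147, 101) = -14847)
Pow(h, 2) = Pow(-14847, 2) = 220433409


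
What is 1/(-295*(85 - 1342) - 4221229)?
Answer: -1/3850414 ≈ -2.5971e-7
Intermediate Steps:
1/(-295*(85 - 1342) - 4221229) = 1/(-295*(-1257) - 4221229) = 1/(370815 - 4221229) = 1/(-3850414) = -1/3850414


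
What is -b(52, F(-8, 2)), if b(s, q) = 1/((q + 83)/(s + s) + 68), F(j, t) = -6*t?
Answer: -104/7143 ≈ -0.014560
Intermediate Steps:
b(s, q) = 1/(68 + (83 + q)/(2*s)) (b(s, q) = 1/((83 + q)/((2*s)) + 68) = 1/((83 + q)*(1/(2*s)) + 68) = 1/((83 + q)/(2*s) + 68) = 1/(68 + (83 + q)/(2*s)))
-b(52, F(-8, 2)) = -2*52/(83 - 6*2 + 136*52) = -2*52/(83 - 12 + 7072) = -2*52/7143 = -1*104/7143 = -104/7143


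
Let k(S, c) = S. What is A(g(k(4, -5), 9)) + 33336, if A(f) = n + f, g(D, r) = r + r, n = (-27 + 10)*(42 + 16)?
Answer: 32368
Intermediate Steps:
n = -986 (n = -17*58 = -986)
g(D, r) = 2*r
A(f) = -986 + f
A(g(k(4, -5), 9)) + 33336 = (-986 + 2*9) + 33336 = (-986 + 18) + 33336 = -968 + 33336 = 32368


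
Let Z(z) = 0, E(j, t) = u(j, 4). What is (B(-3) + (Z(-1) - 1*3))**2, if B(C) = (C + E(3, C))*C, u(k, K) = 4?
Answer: 36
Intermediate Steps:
E(j, t) = 4
B(C) = C*(4 + C) (B(C) = (C + 4)*C = (4 + C)*C = C*(4 + C))
(B(-3) + (Z(-1) - 1*3))**2 = (-3*(4 - 3) + (0 - 1*3))**2 = (-3*1 + (0 - 3))**2 = (-3 - 3)**2 = (-6)**2 = 36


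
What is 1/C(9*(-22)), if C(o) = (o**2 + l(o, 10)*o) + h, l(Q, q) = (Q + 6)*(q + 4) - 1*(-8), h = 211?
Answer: 1/570055 ≈ 1.7542e-6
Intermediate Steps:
l(Q, q) = 8 + (4 + q)*(6 + Q) (l(Q, q) = (6 + Q)*(4 + q) + 8 = (4 + q)*(6 + Q) + 8 = 8 + (4 + q)*(6 + Q))
C(o) = 211 + o**2 + o*(92 + 14*o) (C(o) = (o**2 + (32 + 4*o + 6*10 + o*10)*o) + 211 = (o**2 + (32 + 4*o + 60 + 10*o)*o) + 211 = (o**2 + (92 + 14*o)*o) + 211 = (o**2 + o*(92 + 14*o)) + 211 = 211 + o**2 + o*(92 + 14*o))
1/C(9*(-22)) = 1/(211 + 15*(9*(-22))**2 + 92*(9*(-22))) = 1/(211 + 15*(-198)**2 + 92*(-198)) = 1/(211 + 15*39204 - 18216) = 1/(211 + 588060 - 18216) = 1/570055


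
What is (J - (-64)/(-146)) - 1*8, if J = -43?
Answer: -3755/73 ≈ -51.438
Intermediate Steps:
(J - (-64)/(-146)) - 1*8 = (-43 - (-64)/(-146)) - 1*8 = (-43 - (-64)*(-1)/146) - 8 = (-43 - 1*32/73) - 8 = (-43 - 32/73) - 8 = -3171/73 - 8 = -3755/73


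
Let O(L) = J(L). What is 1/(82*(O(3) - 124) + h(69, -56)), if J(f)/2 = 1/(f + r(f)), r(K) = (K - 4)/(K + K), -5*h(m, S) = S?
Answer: -85/858408 ≈ -9.9021e-5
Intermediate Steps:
h(m, S) = -S/5
r(K) = (-4 + K)/(2*K) (r(K) = (-4 + K)/((2*K)) = (-4 + K)*(1/(2*K)) = (-4 + K)/(2*K))
J(f) = 2/(f + (-4 + f)/(2*f))
O(L) = 4*L/(-4 + L + 2*L²)
1/(82*(O(3) - 124) + h(69, -56)) = 1/(82*(4*3/(-4 + 3 + 2*3²) - 124) - ⅕*(-56)) = 1/(82*(4*3/(-4 + 3 + 2*9) - 124) + 56/5) = 1/(82*(4*3/(-4 + 3 + 18) - 124) + 56/5) = 1/(82*(4*3/17 - 124) + 56/5) = 1/(82*(4*3*(1/17) - 124) + 56/5) = 1/(82*(12/17 - 124) + 56/5) = 1/(82*(-2096/17) + 56/5) = 1/(-171872/17 + 56/5) = 1/(-858408/85) = -85/858408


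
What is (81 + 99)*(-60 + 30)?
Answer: -5400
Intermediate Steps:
(81 + 99)*(-60 + 30) = 180*(-30) = -5400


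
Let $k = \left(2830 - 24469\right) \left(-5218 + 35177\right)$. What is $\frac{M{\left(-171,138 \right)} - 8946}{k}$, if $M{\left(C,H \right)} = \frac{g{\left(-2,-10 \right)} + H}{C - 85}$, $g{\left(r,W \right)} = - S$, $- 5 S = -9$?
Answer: $\frac{3817187}{276600661760} \approx 1.38 \cdot 10^{-5}$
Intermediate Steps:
$S = \frac{9}{5}$ ($S = \left(- \frac{1}{5}\right) \left(-9\right) = \frac{9}{5} \approx 1.8$)
$g{\left(r,W \right)} = - \frac{9}{5}$ ($g{\left(r,W \right)} = \left(-1\right) \frac{9}{5} = - \frac{9}{5}$)
$M{\left(C,H \right)} = \frac{- \frac{9}{5} + H}{-85 + C}$ ($M{\left(C,H \right)} = \frac{- \frac{9}{5} + H}{C - 85} = \frac{- \frac{9}{5} + H}{-85 + C}$)
$k = -648282801$ ($k = \left(-21639\right) 29959 = -648282801$)
$\frac{M{\left(-171,138 \right)} - 8946}{k} = \frac{\frac{- \frac{9}{5} + 138}{-85 - 171} - 8946}{-648282801} = \left(\frac{1}{-256} \cdot \frac{681}{5} - 8946\right) \left(- \frac{1}{648282801}\right) = \left(\left(- \frac{1}{256}\right) \frac{681}{5} - 8946\right) \left(- \frac{1}{648282801}\right) = \left(- \frac{681}{1280} - 8946\right) \left(- \frac{1}{648282801}\right) = \left(- \frac{11451561}{1280}\right) \left(- \frac{1}{648282801}\right) = \frac{3817187}{276600661760}$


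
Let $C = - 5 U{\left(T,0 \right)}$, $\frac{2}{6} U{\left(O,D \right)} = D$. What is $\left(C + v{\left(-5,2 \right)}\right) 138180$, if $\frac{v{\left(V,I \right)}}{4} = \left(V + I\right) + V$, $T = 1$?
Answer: $-4421760$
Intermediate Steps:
$U{\left(O,D \right)} = 3 D$
$v{\left(V,I \right)} = 4 I + 8 V$ ($v{\left(V,I \right)} = 4 \left(\left(V + I\right) + V\right) = 4 \left(\left(I + V\right) + V\right) = 4 \left(I + 2 V\right) = 4 I + 8 V$)
$C = 0$ ($C = - 5 \cdot 3 \cdot 0 = \left(-5\right) 0 = 0$)
$\left(C + v{\left(-5,2 \right)}\right) 138180 = \left(0 + \left(4 \cdot 2 + 8 \left(-5\right)\right)\right) 138180 = \left(0 + \left(8 - 40\right)\right) 138180 = \left(0 - 32\right) 138180 = \left(-32\right) 138180 = -4421760$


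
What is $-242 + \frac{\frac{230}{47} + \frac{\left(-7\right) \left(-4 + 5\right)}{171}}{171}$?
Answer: $- \frac{332548133}{1374327} \approx -241.97$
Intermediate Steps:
$-242 + \frac{\frac{230}{47} + \frac{\left(-7\right) \left(-4 + 5\right)}{171}}{171} = -242 + \left(230 \cdot \frac{1}{47} + \left(-7\right) 1 \cdot \frac{1}{171}\right) \frac{1}{171} = -242 + \left(\frac{230}{47} - \frac{7}{171}\right) \frac{1}{171} = -242 + \frac{39001}{8037} \cdot \frac{1}{171} = -242 + \frac{39001}{1374327} = - \frac{332548133}{1374327}$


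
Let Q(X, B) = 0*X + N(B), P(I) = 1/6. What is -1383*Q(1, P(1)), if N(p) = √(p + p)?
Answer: -461*√3 ≈ -798.48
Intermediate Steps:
N(p) = √2*√p (N(p) = √(2*p) = √2*√p)
P(I) = ⅙
Q(X, B) = √2*√B (Q(X, B) = 0*X + √2*√B = 0 + √2*√B = √2*√B)
-1383*Q(1, P(1)) = -1383*√2*√(⅙) = -1383*√2*√6/6 = -461*√3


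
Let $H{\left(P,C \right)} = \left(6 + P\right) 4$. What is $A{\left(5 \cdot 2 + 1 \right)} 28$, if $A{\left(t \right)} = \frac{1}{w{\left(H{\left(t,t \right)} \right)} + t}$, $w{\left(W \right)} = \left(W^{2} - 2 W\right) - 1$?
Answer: $\frac{14}{2249} \approx 0.006225$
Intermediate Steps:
$H{\left(P,C \right)} = 24 + 4 P$
$w{\left(W \right)} = -1 + W^{2} - 2 W$
$A{\left(t \right)} = \frac{1}{-49 + \left(24 + 4 t\right)^{2} - 7 t}$ ($A{\left(t \right)} = \frac{1}{\left(-1 + \left(24 + 4 t\right)^{2} - 2 \left(24 + 4 t\right)\right) + t} = \frac{1}{\left(-1 + \left(24 + 4 t\right)^{2} - \left(48 + 8 t\right)\right) + t} = \frac{1}{\left(-49 + \left(24 + 4 t\right)^{2} - 8 t\right) + t} = \frac{1}{-49 + \left(24 + 4 t\right)^{2} - 7 t}$)
$A{\left(5 \cdot 2 + 1 \right)} 28 = \frac{1}{527 + 16 \left(5 \cdot 2 + 1\right)^{2} + 185 \left(5 \cdot 2 + 1\right)} 28 = \frac{1}{527 + 16 \left(10 + 1\right)^{2} + 185 \left(10 + 1\right)} 28 = \frac{1}{527 + 16 \cdot 11^{2} + 185 \cdot 11} \cdot 28 = \frac{1}{527 + 16 \cdot 121 + 2035} \cdot 28 = \frac{1}{527 + 1936 + 2035} \cdot 28 = \frac{1}{4498} \cdot 28 = \frac{14}{2249}$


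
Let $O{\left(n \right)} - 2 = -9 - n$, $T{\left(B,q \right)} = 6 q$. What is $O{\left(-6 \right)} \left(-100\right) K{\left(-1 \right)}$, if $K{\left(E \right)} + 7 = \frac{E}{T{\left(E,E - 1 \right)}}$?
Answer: $- \frac{2075}{3} \approx -691.67$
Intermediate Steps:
$K{\left(E \right)} = -7 + \frac{E}{-6 + 6 E}$ ($K{\left(E \right)} = -7 + \frac{E}{6 \left(E - 1\right)} = -7 + \frac{E}{6 \left(-1 + E\right)} = -7 + \frac{E}{-6 + 6 E}$)
$O{\left(n \right)} = -7 - n$ ($O{\left(n \right)} = 2 - \left(9 + n\right) = -7 - n$)
$O{\left(-6 \right)} \left(-100\right) K{\left(-1 \right)} = \left(-7 - -6\right) \left(-100\right) \frac{42 - -41}{6 \left(-1 - 1\right)} = \left(-7 + 6\right) \left(-100\right) \frac{42 + 41}{6 \left(-2\right)} = \left(-1\right) \left(-100\right) \frac{1}{6} \left(- \frac{1}{2}\right) 83 = 100 \left(- \frac{83}{12}\right) = - \frac{2075}{3}$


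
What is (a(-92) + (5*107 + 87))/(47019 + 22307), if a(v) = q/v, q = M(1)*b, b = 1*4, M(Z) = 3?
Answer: 14303/1594498 ≈ 0.0089702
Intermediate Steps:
b = 4
q = 12 (q = 3*4 = 12)
a(v) = 12/v
(a(-92) + (5*107 + 87))/(47019 + 22307) = (12/(-92) + (5*107 + 87))/(47019 + 22307) = (12*(-1/92) + (535 + 87))/69326 = (-3/23 + 622)*(1/69326) = (14303/23)*(1/69326) = 14303/1594498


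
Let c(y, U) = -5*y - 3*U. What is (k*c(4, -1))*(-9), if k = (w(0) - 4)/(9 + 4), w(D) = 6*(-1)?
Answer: -1530/13 ≈ -117.69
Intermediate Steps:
w(D) = -6
k = -10/13 (k = (-6 - 4)/(9 + 4) = -10/13 ≈ -0.76923)
(k*c(4, -1))*(-9) = -10*(-5*4 - 3*(-1))/13*(-9) = -10*(-20 + 3)/13*(-9) = -10/13*(-17)*(-9) = (170/13)*(-9) = -1530/13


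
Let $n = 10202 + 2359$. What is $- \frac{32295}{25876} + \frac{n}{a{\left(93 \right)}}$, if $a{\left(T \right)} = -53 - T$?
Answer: $- \frac{164871753}{1888948} \approx -87.282$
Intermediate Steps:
$n = 12561$
$- \frac{32295}{25876} + \frac{n}{a{\left(93 \right)}} = - \frac{32295}{25876} + \frac{12561}{-53 - 93} = \left(-32295\right) \frac{1}{25876} + \frac{12561}{-53 - 93} = - \frac{32295}{25876} + \frac{12561}{-146} = - \frac{32295}{25876} + 12561 \left(- \frac{1}{146}\right) = - \frac{32295}{25876} - \frac{12561}{146} = - \frac{164871753}{1888948}$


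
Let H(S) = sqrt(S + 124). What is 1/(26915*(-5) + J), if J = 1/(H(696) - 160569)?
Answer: -867416718986411/116732604962998403619 + sqrt(205)/233465209925996807238 ≈ -7.4308e-6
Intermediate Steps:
H(S) = sqrt(124 + S)
J = 1/(-160569 + 2*sqrt(205)) (J = 1/(sqrt(124 + 696) - 160569) = 1/(sqrt(820) - 160569) = 1/(2*sqrt(205) - 160569) = 1/(-160569 + 2*sqrt(205)) ≈ -6.2290e-6)
1/(26915*(-5) + J) = 1/(26915*(-5) + (-160569/25782402941 - 2*sqrt(205)/25782402941)) = 1/(-134575 + (-160569/25782402941 - 2*sqrt(205)/25782402941)) = 1/(-3469666875945644/25782402941 - 2*sqrt(205)/25782402941)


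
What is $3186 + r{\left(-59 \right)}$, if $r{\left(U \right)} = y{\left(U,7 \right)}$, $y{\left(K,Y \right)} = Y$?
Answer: $3193$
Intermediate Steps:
$r{\left(U \right)} = 7$
$3186 + r{\left(-59 \right)} = 3186 + 7 = 3193$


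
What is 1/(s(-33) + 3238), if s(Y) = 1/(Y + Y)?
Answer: 66/213707 ≈ 0.00030883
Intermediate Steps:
s(Y) = 1/(2*Y)
1/(s(-33) + 3238) = 1/((½)/(-33) + 3238) = 1/((½)*(-1/33) + 3238) = 1/(-1/66 + 3238) = 1/(213707/66) = 66/213707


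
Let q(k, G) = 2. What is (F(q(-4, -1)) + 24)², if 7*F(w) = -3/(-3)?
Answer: 28561/49 ≈ 582.88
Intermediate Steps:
F(w) = ⅐ (F(w) = (-3/(-3))/7 = (-3*(-⅓))/7 = (⅐)*1 = ⅐)
(F(q(-4, -1)) + 24)² = (⅐ + 24)² = (169/7)² = 28561/49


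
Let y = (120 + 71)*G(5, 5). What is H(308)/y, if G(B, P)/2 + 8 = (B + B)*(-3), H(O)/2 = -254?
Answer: 127/3629 ≈ 0.034996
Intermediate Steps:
H(O) = -508 (H(O) = 2*(-254) = -508)
G(B, P) = -16 - 12*B (G(B, P) = -16 + 2*((B + B)*(-3)) = -16 + 2*((2*B)*(-3)) = -16 + 2*(-6*B) = -16 - 12*B)
y = -14516 (y = (120 + 71)*(-16 - 12*5) = 191*(-16 - 60) = 191*(-76) = -14516)
H(308)/y = -508/(-14516) = -508*(-1/14516) = 127/3629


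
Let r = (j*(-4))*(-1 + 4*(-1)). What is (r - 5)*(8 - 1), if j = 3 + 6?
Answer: 1225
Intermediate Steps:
j = 9
r = 180 (r = (9*(-4))*(-1 + 4*(-1)) = -36*(-1 - 4) = -36*(-5) = 180)
(r - 5)*(8 - 1) = (180 - 5)*(8 - 1) = 175*7 = 1225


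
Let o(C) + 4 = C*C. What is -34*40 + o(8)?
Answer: -1300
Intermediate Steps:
o(C) = -4 + C² (o(C) = -4 + C*C = -4 + C²)
-34*40 + o(8) = -34*40 + (-4 + 8²) = -1360 + (-4 + 64) = -1360 + 60 = -1300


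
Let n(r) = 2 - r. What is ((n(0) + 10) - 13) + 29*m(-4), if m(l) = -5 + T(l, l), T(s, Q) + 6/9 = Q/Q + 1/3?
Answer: -380/3 ≈ -126.67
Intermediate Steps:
T(s, Q) = ⅔ (T(s, Q) = -⅔ + (Q/Q + 1/3) = -⅔ + (1 + 1*(⅓)) = -⅔ + (1 + ⅓) = -⅔ + 4/3 = ⅔)
m(l) = -13/3 (m(l) = -5 + ⅔ = -13/3)
((n(0) + 10) - 13) + 29*m(-4) = (((2 - 1*0) + 10) - 13) + 29*(-13/3) = (((2 + 0) + 10) - 13) - 377/3 = ((2 + 10) - 13) - 377/3 = (12 - 13) - 377/3 = -1 - 377/3 = -380/3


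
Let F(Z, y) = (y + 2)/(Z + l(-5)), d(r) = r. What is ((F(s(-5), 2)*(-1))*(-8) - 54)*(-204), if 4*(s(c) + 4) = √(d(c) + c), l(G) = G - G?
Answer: 1674024/133 + 13056*I*√10/133 ≈ 12587.0 + 310.43*I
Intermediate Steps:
l(G) = 0
s(c) = -4 + √2*√c/4 (s(c) = -4 + √(c + c)/4 = -4 + √(2*c)/4 = -4 + (√2*√c)/4 = -4 + √2*√c/4)
F(Z, y) = (2 + y)/Z (F(Z, y) = (y + 2)/(Z + 0) = (2 + y)/Z)
((F(s(-5), 2)*(-1))*(-8) - 54)*(-204) = ((((2 + 2)/(-4 + √2*√(-5)/4))*(-1))*(-8) - 54)*(-204) = (((4/(-4 + √2*(I*√5)/4))*(-1))*(-8) - 54)*(-204) = (((4/(-4 + I*√10/4))*(-1))*(-8) - 54)*(-204) = (-4/(-4 + I*√10/4)*(-8) - 54)*(-204) = (32/(-4 + I*√10/4) - 54)*(-204) = (-54 + 32/(-4 + I*√10/4))*(-204) = 11016 - 6528/(-4 + I*√10/4)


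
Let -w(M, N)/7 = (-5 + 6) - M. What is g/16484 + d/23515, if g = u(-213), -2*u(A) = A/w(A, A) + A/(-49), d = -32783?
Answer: -871866944183/625322543440 ≈ -1.3943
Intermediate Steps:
w(M, N) = -7 + 7*M (w(M, N) = -7*((-5 + 6) - M) = -7*(1 - M) = -7 + 7*M)
u(A) = A/98 - A/(2*(-7 + 7*A)) (u(A) = -(A/(-7 + 7*A) + A/(-49))/2 = -(A/(-7 + 7*A) + A*(-1/49))/2 = -(A/(-7 + 7*A) - A/49)/2 = -(-A/49 + A/(-7 + 7*A))/2 = A/98 - A/(2*(-7 + 7*A)))
g = -47073/20972 (g = (1/98)*(-213)*(-8 - 213)/(-1 - 213) = (1/98)*(-213)*(-221)/(-214) = (1/98)*(-213)*(-1/214)*(-221) = -47073/20972 ≈ -2.2446)
g/16484 + d/23515 = -47073/20972/16484 - 32783/23515 = -47073/20972*1/16484 - 32783*1/23515 = -3621/26592496 - 32783/23515 = -871866944183/625322543440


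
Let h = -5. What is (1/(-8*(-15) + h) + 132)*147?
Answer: 2231607/115 ≈ 19405.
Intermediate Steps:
(1/(-8*(-15) + h) + 132)*147 = (1/(-8*(-15) - 5) + 132)*147 = (1/(120 - 5) + 132)*147 = (1/115 + 132)*147 = (15181/115)*147 = 2231607/115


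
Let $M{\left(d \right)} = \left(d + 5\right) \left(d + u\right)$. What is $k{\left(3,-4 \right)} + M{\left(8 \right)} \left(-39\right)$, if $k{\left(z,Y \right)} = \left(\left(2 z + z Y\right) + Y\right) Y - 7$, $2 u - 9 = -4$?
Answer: $- \frac{10581}{2} \approx -5290.5$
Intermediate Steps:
$u = \frac{5}{2}$ ($u = \frac{9}{2} + \frac{1}{2} \left(-4\right) = \frac{9}{2} - 2 = \frac{5}{2} \approx 2.5$)
$M{\left(d \right)} = \left(5 + d\right) \left(\frac{5}{2} + d\right)$ ($M{\left(d \right)} = \left(d + 5\right) \left(d + \frac{5}{2}\right) = \left(5 + d\right) \left(\frac{5}{2} + d\right)$)
$k{\left(z,Y \right)} = -7 + Y \left(Y + 2 z + Y z\right)$ ($k{\left(z,Y \right)} = \left(\left(2 z + Y z\right) + Y\right) Y - 7 = \left(Y + 2 z + Y z\right) Y - 7 = Y \left(Y + 2 z + Y z\right) - 7 = -7 + Y \left(Y + 2 z + Y z\right)$)
$k{\left(3,-4 \right)} + M{\left(8 \right)} \left(-39\right) = \left(-7 + \left(-4\right)^{2} + 3 \left(-4\right)^{2} + 2 \left(-4\right) 3\right) + \left(\frac{25}{2} + 8^{2} + \frac{15}{2} \cdot 8\right) \left(-39\right) = \left(-7 + 16 + 3 \cdot 16 - 24\right) + \left(\frac{25}{2} + 64 + 60\right) \left(-39\right) = \left(-7 + 16 + 48 - 24\right) + \frac{273}{2} \left(-39\right) = 33 - \frac{10647}{2} = - \frac{10581}{2}$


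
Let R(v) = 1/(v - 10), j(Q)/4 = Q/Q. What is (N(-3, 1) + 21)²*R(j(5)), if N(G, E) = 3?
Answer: -96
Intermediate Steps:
j(Q) = 4 (j(Q) = 4*(Q/Q) = 4*1 = 4)
R(v) = 1/(-10 + v)
(N(-3, 1) + 21)²*R(j(5)) = (3 + 21)²/(-10 + 4) = 24²/(-6) = 576*(-⅙) = -96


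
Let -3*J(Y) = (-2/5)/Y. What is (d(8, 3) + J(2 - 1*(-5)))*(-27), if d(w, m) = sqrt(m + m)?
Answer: -18/35 - 27*sqrt(6) ≈ -66.651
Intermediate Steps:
d(w, m) = sqrt(2)*sqrt(m) (d(w, m) = sqrt(2*m) = sqrt(2)*sqrt(m))
J(Y) = 2/(15*Y) (J(Y) = -(-2/5)/(3*Y) = -(-2*1/5)/(3*Y) = -(-2)/(15*Y) = 2/(15*Y))
(d(8, 3) + J(2 - 1*(-5)))*(-27) = (sqrt(2)*sqrt(3) + 2/(15*(2 - 1*(-5))))*(-27) = (sqrt(6) + 2/(15*(2 + 5)))*(-27) = (sqrt(6) + (2/15)/7)*(-27) = (sqrt(6) + (2/15)*(1/7))*(-27) = (sqrt(6) + 2/105)*(-27) = (2/105 + sqrt(6))*(-27) = -18/35 - 27*sqrt(6)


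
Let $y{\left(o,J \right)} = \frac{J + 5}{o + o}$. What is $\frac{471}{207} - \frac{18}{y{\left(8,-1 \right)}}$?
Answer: $- \frac{4811}{69} \approx -69.725$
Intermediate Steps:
$y{\left(o,J \right)} = \frac{5 + J}{2 o}$
$\frac{471}{207} - \frac{18}{y{\left(8,-1 \right)}} = \frac{471}{207} - \frac{18}{\frac{1}{2} \cdot \frac{1}{8} \left(5 - 1\right)} = 471 \cdot \frac{1}{207} - \frac{18}{\frac{1}{2} \cdot \frac{1}{8} \cdot 4} = \frac{157}{69} - 18 \frac{1}{\frac{1}{4}} = \frac{157}{69} - 72 = - \frac{4811}{69}$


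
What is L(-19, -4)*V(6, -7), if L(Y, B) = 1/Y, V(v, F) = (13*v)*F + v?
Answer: 540/19 ≈ 28.421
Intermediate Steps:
V(v, F) = v + 13*F*v (V(v, F) = 13*F*v + v = v + 13*F*v)
L(-19, -4)*V(6, -7) = (6*(1 + 13*(-7)))/(-19) = -6*(1 - 91)/19 = -6*(-90)/19 = -1/19*(-540) = 540/19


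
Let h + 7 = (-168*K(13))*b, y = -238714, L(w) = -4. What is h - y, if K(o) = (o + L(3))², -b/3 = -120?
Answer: -4660173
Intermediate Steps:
b = 360 (b = -3*(-120) = 360)
K(o) = (-4 + o)² (K(o) = (o - 4)² = (-4 + o)²)
h = -4898887 (h = -7 - 168*(-4 + 13)²*360 = -7 - 168*9²*360 = -7 - 168*81*360 = -7 - 13608*360 = -7 - 4898880 = -4898887)
h - y = -4898887 - 1*(-238714) = -4898887 + 238714 = -4660173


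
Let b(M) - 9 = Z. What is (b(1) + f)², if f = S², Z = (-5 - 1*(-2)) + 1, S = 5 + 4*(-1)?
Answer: 64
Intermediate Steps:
S = 1 (S = 5 - 4 = 1)
Z = -2 (Z = (-5 + 2) + 1 = -3 + 1 = -2)
b(M) = 7 (b(M) = 9 - 2 = 7)
f = 1 (f = 1² = 1)
(b(1) + f)² = (7 + 1)² = 8² = 64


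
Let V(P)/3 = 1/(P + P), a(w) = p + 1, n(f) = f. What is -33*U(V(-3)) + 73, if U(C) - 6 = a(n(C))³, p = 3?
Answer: -2237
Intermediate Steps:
a(w) = 4 (a(w) = 3 + 1 = 4)
V(P) = 3/(2*P) (V(P) = 3/(P + P) = 3/((2*P)) = 3*(1/(2*P)) = 3/(2*P))
U(C) = 70 (U(C) = 6 + 4³ = 6 + 64 = 70)
-33*U(V(-3)) + 73 = -33*70 + 73 = -2310 + 73 = -2237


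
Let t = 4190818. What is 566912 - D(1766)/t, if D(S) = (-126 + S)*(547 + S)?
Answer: 1187910610348/2095409 ≈ 5.6691e+5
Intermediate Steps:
566912 - D(1766)/t = 566912 - (-68922 + 1766² + 421*1766)/4190818 = 566912 - (-68922 + 3118756 + 743486)/4190818 = 566912 - 3793320/4190818 = 566912 - 1*1896660/2095409 = 566912 - 1896660/2095409 = 1187910610348/2095409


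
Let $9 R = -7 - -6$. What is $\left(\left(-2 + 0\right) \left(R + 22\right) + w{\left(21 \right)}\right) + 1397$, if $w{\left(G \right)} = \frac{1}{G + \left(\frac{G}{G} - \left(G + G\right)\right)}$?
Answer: $\frac{243571}{180} \approx 1353.2$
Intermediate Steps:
$R = - \frac{1}{9}$ ($R = \frac{-7 - -6}{9} = \frac{-7 + 6}{9} = \frac{1}{9} \left(-1\right) = - \frac{1}{9} \approx -0.11111$)
$w{\left(G \right)} = \frac{1}{1 - G}$ ($w{\left(G \right)} = \frac{1}{G - \left(-1 + 2 G\right)} = \frac{1}{1 - G}$)
$\left(\left(-2 + 0\right) \left(R + 22\right) + w{\left(21 \right)}\right) + 1397 = \left(\left(-2 + 0\right) \left(- \frac{1}{9} + 22\right) - \frac{1}{-1 + 21}\right) + 1397 = \left(\left(-2\right) \frac{197}{9} - \frac{1}{20}\right) + 1397 = \left(- \frac{394}{9} - \frac{1}{20}\right) + 1397 = - \frac{7889}{180} + 1397 = \frac{243571}{180}$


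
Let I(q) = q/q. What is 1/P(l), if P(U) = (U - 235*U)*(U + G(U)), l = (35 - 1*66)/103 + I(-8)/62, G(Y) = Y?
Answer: -10195249/387125037 ≈ -0.026336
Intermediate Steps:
I(q) = 1
l = -1819/6386 (l = (35 - 1*66)/103 + 1/62 = (35 - 66)*(1/103) + 1*(1/62) = -31*1/103 + 1/62 = -31/103 + 1/62 = -1819/6386 ≈ -0.28484)
P(U) = -468*U² (P(U) = (U - 235*U)*(U + U) = (-234*U)*(2*U) = -468*U²)
1/P(l) = 1/(-468*(-1819/6386)²) = 1/(-468*3308761/40780996) = 1/(-387125037/10195249) = -10195249/387125037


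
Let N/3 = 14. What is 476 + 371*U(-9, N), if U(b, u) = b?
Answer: -2863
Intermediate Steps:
N = 42 (N = 3*14 = 42)
476 + 371*U(-9, N) = 476 + 371*(-9) = 476 - 3339 = -2863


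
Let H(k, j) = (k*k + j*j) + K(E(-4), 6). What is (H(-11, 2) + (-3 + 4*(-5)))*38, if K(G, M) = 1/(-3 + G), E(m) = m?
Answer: 27094/7 ≈ 3870.6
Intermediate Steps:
H(k, j) = -⅐ + j² + k² (H(k, j) = (k*k + j*j) + 1/(-3 - 4) = (k² + j²) + 1/(-7) = (j² + k²) - ⅐ = -⅐ + j² + k²)
(H(-11, 2) + (-3 + 4*(-5)))*38 = ((-⅐ + 2² + (-11)²) + (-3 + 4*(-5)))*38 = ((-⅐ + 4 + 121) + (-3 - 20))*38 = (874/7 - 23)*38 = (713/7)*38 = 27094/7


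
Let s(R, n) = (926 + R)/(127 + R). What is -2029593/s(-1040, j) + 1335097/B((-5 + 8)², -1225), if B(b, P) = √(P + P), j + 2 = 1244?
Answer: -617672803/38 - 1335097*I*√2/70 ≈ -1.6255e+7 - 26973.0*I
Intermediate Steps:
j = 1242 (j = -2 + 1244 = 1242)
B(b, P) = √2*√P (B(b, P) = √(2*P) = √2*√P)
s(R, n) = (926 + R)/(127 + R)
-2029593/s(-1040, j) + 1335097/B((-5 + 8)², -1225) = -2029593*(127 - 1040)/(926 - 1040) + 1335097/((√2*√(-1225))) = -2029593/(-114/(-913)) + 1335097/((√2*(35*I))) = -2029593/((-1/913*(-114))) + 1335097/((35*I*√2)) = -2029593/114/913 + 1335097*(-I*√2/70) = -2029593*913/114 - 1335097*I*√2/70 = -617672803/38 - 1335097*I*√2/70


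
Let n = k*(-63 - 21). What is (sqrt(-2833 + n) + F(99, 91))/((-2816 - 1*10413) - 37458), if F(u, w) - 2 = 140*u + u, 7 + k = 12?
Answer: -13961/50687 - I*sqrt(3253)/50687 ≈ -0.27544 - 0.0011252*I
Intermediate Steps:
k = 5 (k = -7 + 12 = 5)
F(u, w) = 2 + 141*u (F(u, w) = 2 + (140*u + u) = 2 + 141*u)
n = -420 (n = 5*(-63 - 21) = 5*(-84) = -420)
(sqrt(-2833 + n) + F(99, 91))/((-2816 - 1*10413) - 37458) = (sqrt(-2833 - 420) + (2 + 141*99))/((-2816 - 1*10413) - 37458) = (sqrt(-3253) + (2 + 13959))/((-2816 - 10413) - 37458) = (I*sqrt(3253) + 13961)/(-13229 - 37458) = (13961 + I*sqrt(3253))/(-50687) = (13961 + I*sqrt(3253))*(-1/50687) = -13961/50687 - I*sqrt(3253)/50687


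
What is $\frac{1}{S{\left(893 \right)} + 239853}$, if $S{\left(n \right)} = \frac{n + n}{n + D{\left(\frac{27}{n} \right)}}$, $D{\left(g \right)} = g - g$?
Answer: $\frac{1}{239855} \approx 4.1692 \cdot 10^{-6}$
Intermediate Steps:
$D{\left(g \right)} = 0$
$S{\left(n \right)} = 2$ ($S{\left(n \right)} = \frac{n + n}{n + 0} = \frac{2 n}{n} = 2$)
$\frac{1}{S{\left(893 \right)} + 239853} = \frac{1}{2 + 239853} = \frac{1}{239855}$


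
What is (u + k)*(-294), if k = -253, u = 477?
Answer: -65856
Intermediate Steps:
(u + k)*(-294) = (477 - 253)*(-294) = 224*(-294) = -65856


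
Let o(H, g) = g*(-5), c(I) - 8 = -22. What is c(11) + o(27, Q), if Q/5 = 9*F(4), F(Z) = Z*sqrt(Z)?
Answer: -1814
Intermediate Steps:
F(Z) = Z**(3/2)
c(I) = -14 (c(I) = 8 - 22 = -14)
Q = 360 (Q = 5*(9*4**(3/2)) = 5*(9*8) = 5*72 = 360)
o(H, g) = -5*g
c(11) + o(27, Q) = -14 - 5*360 = -14 - 1800 = -1814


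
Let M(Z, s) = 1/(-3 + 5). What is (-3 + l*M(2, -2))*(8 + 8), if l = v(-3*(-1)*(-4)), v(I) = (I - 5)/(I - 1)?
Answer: -488/13 ≈ -37.538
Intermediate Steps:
M(Z, s) = 1/2
v(I) = (-5 + I)/(-1 + I)
l = 17/13 (l = (-5 - 3*(-1)*(-4))/(-1 - 3*(-1)*(-4)) = (-5 + 3*(-4))/(-1 + 3*(-4)) = (-5 - 12)/(-1 - 12) = -17/(-13) = -1/13*(-17) = 17/13 ≈ 1.3077)
(-3 + l*M(2, -2))*(8 + 8) = (-3 + (17/13)*(1/2))*(8 + 8) = (-3 + 17/26)*16 = -61/26*16 = -488/13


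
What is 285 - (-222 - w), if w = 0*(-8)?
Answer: 507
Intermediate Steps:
w = 0
285 - (-222 - w) = 285 - (-222 - 1*0) = 285 - (-222 + 0) = 285 - 1*(-222) = 285 + 222 = 507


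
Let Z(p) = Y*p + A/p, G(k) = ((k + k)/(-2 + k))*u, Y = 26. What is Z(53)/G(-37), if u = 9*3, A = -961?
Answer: 936949/35298 ≈ 26.544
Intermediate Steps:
u = 27
G(k) = 54*k/(-2 + k) (G(k) = ((k + k)/(-2 + k))*27 = ((2*k)/(-2 + k))*27 = (2*k/(-2 + k))*27 = 54*k/(-2 + k))
Z(p) = -961/p + 26*p (Z(p) = 26*p - 961/p = -961/p + 26*p)
Z(53)/G(-37) = (-961/53 + 26*53)/((54*(-37)/(-2 - 37))) = (-961*1/53 + 1378)/((54*(-37)/(-39))) = (-961/53 + 1378)/((54*(-37)*(-1/39))) = 72073/(53*(666/13)) = (72073/53)*(13/666) = 936949/35298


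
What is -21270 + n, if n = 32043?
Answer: 10773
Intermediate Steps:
-21270 + n = -21270 + 32043 = 10773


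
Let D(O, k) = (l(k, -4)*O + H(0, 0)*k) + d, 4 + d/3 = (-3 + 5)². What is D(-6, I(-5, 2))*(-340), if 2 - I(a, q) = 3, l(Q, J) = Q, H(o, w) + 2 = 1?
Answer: -2380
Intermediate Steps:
H(o, w) = -1 (H(o, w) = -2 + 1 = -1)
d = 0 (d = -12 + 3*(-3 + 5)² = -12 + 3*2² = -12 + 3*4 = -12 + 12 = 0)
I(a, q) = -1 (I(a, q) = 2 - 1*3 = 2 - 3 = -1)
D(O, k) = -k + O*k (D(O, k) = (k*O - k) + 0 = (O*k - k) + 0 = (-k + O*k) + 0 = -k + O*k)
D(-6, I(-5, 2))*(-340) = -(-1 - 6)*(-340) = -1*(-7)*(-340) = 7*(-340) = -2380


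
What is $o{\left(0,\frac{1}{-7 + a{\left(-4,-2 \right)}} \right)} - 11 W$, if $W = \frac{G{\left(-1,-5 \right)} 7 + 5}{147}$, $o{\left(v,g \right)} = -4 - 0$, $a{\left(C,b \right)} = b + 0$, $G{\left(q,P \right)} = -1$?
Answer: $- \frac{566}{147} \approx -3.8503$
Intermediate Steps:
$a{\left(C,b \right)} = b$
$o{\left(v,g \right)} = -4$ ($o{\left(v,g \right)} = -4 + 0 = -4$)
$W = - \frac{2}{147}$ ($W = \frac{\left(-1\right) 7 + 5}{147} = \left(-7 + 5\right) \frac{1}{147} = \left(-2\right) \frac{1}{147} = - \frac{2}{147} \approx -0.013605$)
$o{\left(0,\frac{1}{-7 + a{\left(-4,-2 \right)}} \right)} - 11 W = -4 - - \frac{22}{147} = -4 + \frac{22}{147} = - \frac{566}{147}$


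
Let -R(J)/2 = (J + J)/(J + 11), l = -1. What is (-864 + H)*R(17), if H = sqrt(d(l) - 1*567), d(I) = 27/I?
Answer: 14688/7 - 51*I*sqrt(66)/7 ≈ 2098.3 - 59.189*I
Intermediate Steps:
H = 3*I*sqrt(66) (H = sqrt(27/(-1) - 1*567) = sqrt(27*(-1) - 567) = sqrt(-27 - 567) = sqrt(-594) = 3*I*sqrt(66) ≈ 24.372*I)
R(J) = -4*J/(11 + J) (R(J) = -2*(J + J)/(J + 11) = -2*2*J/(11 + J) = -4*J/(11 + J))
(-864 + H)*R(17) = (-864 + 3*I*sqrt(66))*(-4*17/(11 + 17)) = (-864 + 3*I*sqrt(66))*(-4*17/28) = (-864 + 3*I*sqrt(66))*(-4*17*1/28) = (-864 + 3*I*sqrt(66))*(-17/7) = 14688/7 - 51*I*sqrt(66)/7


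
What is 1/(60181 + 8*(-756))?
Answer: 1/54133 ≈ 1.8473e-5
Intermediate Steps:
1/(60181 + 8*(-756)) = 1/(60181 - 6048) = 1/54133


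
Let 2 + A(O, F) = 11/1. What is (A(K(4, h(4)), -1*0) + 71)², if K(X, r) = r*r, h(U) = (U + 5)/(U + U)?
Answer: 6400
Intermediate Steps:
h(U) = (5 + U)/(2*U) (h(U) = (5 + U)/((2*U)) = (5 + U)*(1/(2*U)) = (5 + U)/(2*U))
K(X, r) = r²
A(O, F) = 9 (A(O, F) = -2 + 11/1 = -2 + 11*1 = -2 + 11 = 9)
(A(K(4, h(4)), -1*0) + 71)² = (9 + 71)² = 80² = 6400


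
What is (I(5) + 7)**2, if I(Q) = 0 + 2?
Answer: 81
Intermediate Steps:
I(Q) = 2
(I(5) + 7)**2 = (2 + 7)**2 = 9**2 = 81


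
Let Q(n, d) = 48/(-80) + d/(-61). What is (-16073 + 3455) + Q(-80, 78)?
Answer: -3849063/305 ≈ -12620.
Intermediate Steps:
Q(n, d) = -3/5 - d/61 (Q(n, d) = 48*(-1/80) + d*(-1/61) = -3/5 - d/61)
(-16073 + 3455) + Q(-80, 78) = (-16073 + 3455) + (-3/5 - 1/61*78) = -12618 + (-3/5 - 78/61) = -12618 - 573/305 = -3849063/305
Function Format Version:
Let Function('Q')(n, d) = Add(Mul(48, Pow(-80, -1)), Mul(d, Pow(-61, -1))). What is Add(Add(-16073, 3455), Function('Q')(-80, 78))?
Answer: Rational(-3849063, 305) ≈ -12620.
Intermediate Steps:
Function('Q')(n, d) = Add(Rational(-3, 5), Mul(Rational(-1, 61), d)) (Function('Q')(n, d) = Add(Mul(48, Rational(-1, 80)), Mul(d, Rational(-1, 61))) = Add(Rational(-3, 5), Mul(Rational(-1, 61), d)))
Add(Add(-16073, 3455), Function('Q')(-80, 78)) = Add(Add(-16073, 3455), Add(Rational(-3, 5), Mul(Rational(-1, 61), 78))) = Add(-12618, Add(Rational(-3, 5), Rational(-78, 61))) = Add(-12618, Rational(-573, 305)) = Rational(-3849063, 305)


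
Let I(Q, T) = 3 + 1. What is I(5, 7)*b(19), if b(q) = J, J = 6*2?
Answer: 48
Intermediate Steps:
I(Q, T) = 4
J = 12
b(q) = 12
I(5, 7)*b(19) = 4*12 = 48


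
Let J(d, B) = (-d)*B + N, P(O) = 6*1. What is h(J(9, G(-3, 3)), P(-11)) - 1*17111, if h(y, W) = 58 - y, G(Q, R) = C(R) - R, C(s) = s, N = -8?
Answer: -17045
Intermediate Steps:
G(Q, R) = 0 (G(Q, R) = R - R = 0)
P(O) = 6
J(d, B) = -8 - B*d (J(d, B) = (-d)*B - 8 = -B*d - 8 = -8 - B*d)
h(J(9, G(-3, 3)), P(-11)) - 1*17111 = (58 - (-8 - 1*0*9)) - 1*17111 = (58 - (-8 + 0)) - 17111 = (58 - 1*(-8)) - 17111 = (58 + 8) - 17111 = 66 - 17111 = -17045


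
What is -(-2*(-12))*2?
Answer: -48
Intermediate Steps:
-(-2*(-12))*2 = -24*2 = -1*48 = -48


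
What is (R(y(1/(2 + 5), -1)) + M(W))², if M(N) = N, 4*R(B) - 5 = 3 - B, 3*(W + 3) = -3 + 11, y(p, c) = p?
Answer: 18769/7056 ≈ 2.6600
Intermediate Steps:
W = -⅓ (W = -3 + (-3 + 11)/3 = -3 + (⅓)*8 = -3 + 8/3 = -⅓ ≈ -0.33333)
R(B) = 2 - B/4 (R(B) = 5/4 + (3 - B)/4 = 5/4 + (¾ - B/4) = 2 - B/4)
(R(y(1/(2 + 5), -1)) + M(W))² = ((2 - 1/(4*(2 + 5))) - ⅓)² = ((2 - ¼/7) - ⅓)² = ((2 - ¼*⅐) - ⅓)² = ((2 - 1/28) - ⅓)² = (55/28 - ⅓)² = (137/84)² = 18769/7056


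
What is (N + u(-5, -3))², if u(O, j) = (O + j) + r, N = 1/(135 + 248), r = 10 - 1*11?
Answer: 11874916/146689 ≈ 80.953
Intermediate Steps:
r = -1 (r = 10 - 11 = -1)
N = 1/383 ≈ 0.0026110
u(O, j) = -1 + O + j (u(O, j) = (O + j) - 1 = -1 + O + j)
(N + u(-5, -3))² = (1/383 + (-1 - 5 - 3))² = (1/383 - 9)² = (-3446/383)² = 11874916/146689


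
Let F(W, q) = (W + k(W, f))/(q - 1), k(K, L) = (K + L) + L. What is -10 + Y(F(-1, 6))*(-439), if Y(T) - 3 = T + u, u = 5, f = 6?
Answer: -4400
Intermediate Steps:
k(K, L) = K + 2*L
F(W, q) = (12 + 2*W)/(-1 + q) (F(W, q) = (W + (W + 2*6))/(q - 1) = (W + (W + 12))/(-1 + q) = (W + (12 + W))/(-1 + q) = (12 + 2*W)/(-1 + q))
Y(T) = 8 + T (Y(T) = 3 + (T + 5) = 3 + (5 + T) = 8 + T)
-10 + Y(F(-1, 6))*(-439) = -10 + (8 + 2*(6 - 1)/(-1 + 6))*(-439) = -10 + (8 + 2*5/5)*(-439) = -10 + (8 + 2*(⅕)*5)*(-439) = -10 + (8 + 2)*(-439) = -10 + 10*(-439) = -10 - 4390 = -4400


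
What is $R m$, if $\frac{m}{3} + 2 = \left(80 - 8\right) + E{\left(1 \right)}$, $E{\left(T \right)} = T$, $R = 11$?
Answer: $2343$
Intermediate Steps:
$m = 213$ ($m = -6 + 3 \left(\left(80 - 8\right) + 1\right) = -6 + 3 \left(72 + 1\right) = -6 + 3 \cdot 73 = -6 + 219 = 213$)
$R m = 11 \cdot 213 = 2343$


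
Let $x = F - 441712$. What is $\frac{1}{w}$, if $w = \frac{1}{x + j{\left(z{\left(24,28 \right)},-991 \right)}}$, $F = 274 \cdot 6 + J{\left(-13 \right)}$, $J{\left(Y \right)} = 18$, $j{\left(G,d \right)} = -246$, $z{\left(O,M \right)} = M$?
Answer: $-440296$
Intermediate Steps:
$F = 1662$ ($F = 274 \cdot 6 + 18 = 1644 + 18 = 1662$)
$x = -440050$ ($x = 1662 - 441712 = -440050$)
$w = - \frac{1}{440296}$ ($w = \frac{1}{-440050 - 246} = \frac{1}{-440296} = - \frac{1}{440296} \approx -2.2712 \cdot 10^{-6}$)
$\frac{1}{w} = \frac{1}{- \frac{1}{440296}} = -440296$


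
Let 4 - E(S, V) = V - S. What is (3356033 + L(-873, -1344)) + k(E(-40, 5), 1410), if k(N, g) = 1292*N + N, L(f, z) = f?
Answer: 3302147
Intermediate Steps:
E(S, V) = 4 + S - V (E(S, V) = 4 - (V - S) = 4 + (S - V) = 4 + S - V)
k(N, g) = 1293*N
(3356033 + L(-873, -1344)) + k(E(-40, 5), 1410) = (3356033 - 873) + 1293*(4 - 40 - 1*5) = 3355160 + 1293*(4 - 40 - 5) = 3355160 + 1293*(-41) = 3355160 - 53013 = 3302147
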